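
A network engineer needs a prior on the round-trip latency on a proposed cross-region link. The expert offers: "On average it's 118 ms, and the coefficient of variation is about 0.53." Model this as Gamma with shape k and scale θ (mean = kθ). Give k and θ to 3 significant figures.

For Gamma(k, scale θ): mean = kθ, variance = kθ², so CV = 1/√k.
CV = 0.53, hence k = 1/CV² = 3.56.
Then θ = mean/k = 118/3.56 = 33.1.

k ≈ 3.56, θ ≈ 33.1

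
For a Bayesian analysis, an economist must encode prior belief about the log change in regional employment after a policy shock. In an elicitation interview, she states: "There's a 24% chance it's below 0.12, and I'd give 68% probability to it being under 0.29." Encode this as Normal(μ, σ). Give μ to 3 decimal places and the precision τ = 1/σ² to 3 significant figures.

μ = 0.222, τ = 47.7

The p-quantile of Normal(μ,σ) is μ + z_p·σ, with z_{0.24} = -0.7063 and z_{0.68} = 0.4677.
Eliminate σ: μ = (z₂·x₁ − z₁·x₂)/(z₂ − z₁) = (0.4677·0.12 − (-0.7063)·0.29)/1.174 = 0.222.
Then σ = (x₂ − x₁)/(z₂ − z₁) = (0.29 − 0.12)/1.174 = 0.145.
Precision τ = 1/σ² = 1/0.1448² = 47.7.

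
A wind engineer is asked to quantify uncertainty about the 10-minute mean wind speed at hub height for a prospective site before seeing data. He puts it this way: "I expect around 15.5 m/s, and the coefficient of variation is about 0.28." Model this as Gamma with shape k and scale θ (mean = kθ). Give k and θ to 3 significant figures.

For Gamma(k, scale θ): mean = kθ, variance = kθ², so CV = 1/√k.
CV = 0.28, hence k = 1/CV² = 12.8.
Then θ = mean/k = 15.5/12.8 = 1.22.

k ≈ 12.8, θ ≈ 1.22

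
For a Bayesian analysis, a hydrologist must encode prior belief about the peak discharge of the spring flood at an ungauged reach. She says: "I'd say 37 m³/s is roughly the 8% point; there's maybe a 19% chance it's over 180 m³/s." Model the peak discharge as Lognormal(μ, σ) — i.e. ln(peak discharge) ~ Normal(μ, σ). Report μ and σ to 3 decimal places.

If T ~ Lognormal(μ,σ) then ln T ~ Normal(μ,σ), so the p-quantile of ln T is μ + z_p·σ.
ln(37) = 3.611 and ln(180) = 5.193; z_{0.08} = -1.405, z_{0.81} = 0.8779.
σ = (5.193 − 3.611)/(0.8779 − (-1.405)) = 0.693.
μ = 3.611 − (-1.405)·0.693 = 4.585.

μ ≈ 4.585, σ ≈ 0.693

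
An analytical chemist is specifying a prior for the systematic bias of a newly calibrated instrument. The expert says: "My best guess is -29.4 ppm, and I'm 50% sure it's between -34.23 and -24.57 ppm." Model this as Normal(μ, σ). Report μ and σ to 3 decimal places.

A symmetric 50% interval runs μ ± z·σ with z = 0.6745.
Half-width = 4.83, so σ = 4.83/0.6745 = 7.161.
μ is the stated best guess, -29.400.

μ = -29.400, σ = 7.161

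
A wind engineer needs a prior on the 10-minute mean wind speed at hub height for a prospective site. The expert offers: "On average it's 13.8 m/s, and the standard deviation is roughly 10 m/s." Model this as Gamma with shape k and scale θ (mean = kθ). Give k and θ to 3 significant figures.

k ≈ 1.9, θ ≈ 7.25

For Gamma(k, scale θ): mean = kθ, variance = kθ², so CV = 1/√k.
CV = SD/mean = 10/13.8 = 0.7246, hence k = 1/CV² = 1.9.
Then θ = mean/k = 13.8/1.9 = 7.25.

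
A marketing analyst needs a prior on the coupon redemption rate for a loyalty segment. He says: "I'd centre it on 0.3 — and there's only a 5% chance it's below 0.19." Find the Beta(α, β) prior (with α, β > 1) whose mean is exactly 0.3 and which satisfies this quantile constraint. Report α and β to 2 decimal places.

α ≈ 12.45, β ≈ 29.05

With mean 0.3 fixed, write α = 0.3s, β = 0.7s where s = α+β.
Need P(θ < 0.19) = 0.05 under Beta(0.3s, 0.7s). Normal approximation: (q−m)/√(m(1−m)/s) ≈ z_{0.05} = -1.64, so s ≈ 0.3·0.7·(-1.64)²/(0.19−0.3)² = 47.0.
At s = 47.0: P(θ<0.19) ≈ 0.039. Adjusting to match 0.05 gives s ≈ 41.50.
So α = 0.3·41.50 ≈ 12.45, β = 0.7·41.50 ≈ 29.05.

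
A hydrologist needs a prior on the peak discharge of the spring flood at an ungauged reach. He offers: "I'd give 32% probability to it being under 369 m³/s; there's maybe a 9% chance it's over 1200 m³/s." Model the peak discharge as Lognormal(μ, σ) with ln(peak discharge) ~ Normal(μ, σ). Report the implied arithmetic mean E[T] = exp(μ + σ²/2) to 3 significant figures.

If T ~ Lognormal(μ,σ) then ln T ~ Normal(μ,σ), so the p-quantile of ln T is μ + z_p·σ.
ln(369) = 5.911 and ln(1200) = 7.09; z_{0.32} = -0.4677, z_{0.91} = 1.341.
σ = (7.09 − 5.911)/(1.341 − (-0.4677)) = 0.652.
μ = 5.911 − (-0.4677)·0.652 = 6.216.
E[T] = exp(μ + σ²/2) = exp(6.216 + 0.2126) = 619 m³/s.

E[T] ≈ 619 m³/s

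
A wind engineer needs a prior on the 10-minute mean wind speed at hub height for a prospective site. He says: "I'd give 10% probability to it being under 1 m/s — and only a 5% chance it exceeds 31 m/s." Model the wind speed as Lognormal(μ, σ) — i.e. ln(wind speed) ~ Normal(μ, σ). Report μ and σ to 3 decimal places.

μ ≈ 1.504, σ ≈ 1.173

If T ~ Lognormal(μ,σ) then ln T ~ Normal(μ,σ), so the p-quantile of ln T is μ + z_p·σ.
ln(1) = 0 and ln(31) = 3.434; z_{0.1} = -1.282, z_{0.95} = 1.645.
σ = (3.434 − 0)/(1.645 − (-1.282)) = 1.173.
μ = 0 − (-1.282)·1.173 = 1.504.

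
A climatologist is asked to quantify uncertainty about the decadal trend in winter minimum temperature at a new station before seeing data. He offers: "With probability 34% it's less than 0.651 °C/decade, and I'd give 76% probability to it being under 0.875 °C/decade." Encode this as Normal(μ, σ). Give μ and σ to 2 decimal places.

For Normal(μ,σ), the p-quantile is μ + z_p·σ. Here z_{0.34} = -0.4125, z_{0.76} = 0.7063.
So 0.651 = μ − 0.4125σ and 0.875 = μ + 0.7063σ.
Subtracting: σ = (0.875 − 0.651)/(0.7063 − (-0.4125)) = 0.20.
Then μ = 0.651 − (-0.4125)·0.20 = 0.73.

μ = 0.73, σ = 0.20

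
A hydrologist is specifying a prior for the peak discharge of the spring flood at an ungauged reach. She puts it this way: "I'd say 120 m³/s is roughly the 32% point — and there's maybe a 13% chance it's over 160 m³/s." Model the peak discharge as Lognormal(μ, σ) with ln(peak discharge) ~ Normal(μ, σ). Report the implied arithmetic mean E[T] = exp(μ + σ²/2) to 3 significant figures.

E[T] ≈ 133 m³/s

If T ~ Lognormal(μ,σ) then ln T ~ Normal(μ,σ), so the p-quantile of ln T is μ + z_p·σ.
ln(120) = 4.787 and ln(160) = 5.075; z_{0.32} = -0.4677, z_{0.87} = 1.126.
σ = (5.075 − 4.787)/(1.126 − (-0.4677)) = 0.180.
μ = 4.787 − (-0.4677)·0.180 = 4.872.
E[T] = exp(μ + σ²/2) = exp(4.872 + 0.0163) = 133 m³/s.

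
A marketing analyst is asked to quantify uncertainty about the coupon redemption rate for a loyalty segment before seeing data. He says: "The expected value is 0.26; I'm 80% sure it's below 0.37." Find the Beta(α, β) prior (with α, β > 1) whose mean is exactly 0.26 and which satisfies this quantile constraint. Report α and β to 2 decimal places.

α ≈ 2.65, β ≈ 7.53

With mean 0.26 fixed, write α = 0.26s, β = 0.74s where s = α+β.
Need P(θ < 0.37) = 0.8 under Beta(0.26s, 0.74s). Normal approximation: (q−m)/√(m(1−m)/s) ≈ z_{0.8} = 0.842, so s ≈ 0.26·0.74·(0.842)²/(0.37−0.26)² = 11.3.
At s = 11.3: P(θ<0.37) ≈ 0.809. Adjusting to match 0.8 gives s ≈ 10.18.
So α = 0.26·10.18 ≈ 2.65, β = 0.74·10.18 ≈ 7.53.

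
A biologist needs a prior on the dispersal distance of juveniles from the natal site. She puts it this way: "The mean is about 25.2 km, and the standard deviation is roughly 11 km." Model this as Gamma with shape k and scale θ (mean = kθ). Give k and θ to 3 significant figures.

k ≈ 5.25, θ ≈ 4.8

For Gamma(k, scale θ): mean = kθ, variance = kθ², so CV = 1/√k.
CV = SD/mean = 11/25.2 = 0.4365, hence k = 1/CV² = 5.25.
Then θ = mean/k = 25.2/5.25 = 4.8.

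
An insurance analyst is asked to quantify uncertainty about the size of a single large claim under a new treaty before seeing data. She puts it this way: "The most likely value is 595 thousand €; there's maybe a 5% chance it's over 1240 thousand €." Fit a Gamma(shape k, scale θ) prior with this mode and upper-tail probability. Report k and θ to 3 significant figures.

k ≈ 6.13, θ ≈ 116

Gamma(k,θ) with k>1 has mode (k−1)θ, so θ = 595/(k−1).
Need P(X < 1240) = 0.95 with θ tied to k this way. Start at k = 2, θ = 595: P(X<1240) ≈ 0.616.
Too low — raise k to concentrate. Iterating converges to k ≈ 6.13.
Then θ = 595/(6.13−1) ≈ 116.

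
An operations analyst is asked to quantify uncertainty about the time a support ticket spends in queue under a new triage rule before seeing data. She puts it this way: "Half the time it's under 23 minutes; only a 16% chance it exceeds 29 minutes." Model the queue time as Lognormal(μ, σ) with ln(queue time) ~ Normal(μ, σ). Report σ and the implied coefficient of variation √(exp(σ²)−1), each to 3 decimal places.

If T ~ Lognormal(μ,σ) then ln T ~ Normal(μ,σ), so the p-quantile of ln T is μ + z_p·σ.
ln(23) = 3.135 and ln(29) = 3.367; z_{0.5} = 0, z_{0.84} = 0.9945.
σ = (3.367 − 3.135)/(0.9945 − (0)) = 0.233.
μ = 3.135 − (0)·0.233 = 3.135.
CV = √(exp(σ²)−1) = √(exp(0.0543)−1) = 0.236.

σ ≈ 0.233, CV ≈ 0.236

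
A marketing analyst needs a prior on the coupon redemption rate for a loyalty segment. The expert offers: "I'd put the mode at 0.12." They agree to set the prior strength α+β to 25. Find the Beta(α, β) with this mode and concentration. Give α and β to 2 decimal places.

α = 3.76, β = 21.24

For α,β > 1 the Beta mode is (α−1)/(α+β−2). With α+β = 25, the mode is (α−1)/23.
Set (α−1)/23 = 0.12 → α = 1 + 0.12·23 = 3.76.
β = 25 − α = 21.24.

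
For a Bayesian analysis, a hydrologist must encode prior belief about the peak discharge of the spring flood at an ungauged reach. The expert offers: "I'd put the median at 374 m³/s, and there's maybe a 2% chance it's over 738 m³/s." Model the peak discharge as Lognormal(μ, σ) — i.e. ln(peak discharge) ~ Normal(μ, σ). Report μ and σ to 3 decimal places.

μ ≈ 5.924, σ ≈ 0.331

If T ~ Lognormal(μ,σ) then ln T ~ Normal(μ,σ), so the p-quantile of ln T is μ + z_p·σ.
ln(374) = 5.924 and ln(738) = 6.604; z_{0.5} = 0, z_{0.98} = 2.054.
σ = (6.604 − 5.924)/(2.054 − (0)) = 0.331.
μ = 5.924 − (0)·0.331 = 5.924.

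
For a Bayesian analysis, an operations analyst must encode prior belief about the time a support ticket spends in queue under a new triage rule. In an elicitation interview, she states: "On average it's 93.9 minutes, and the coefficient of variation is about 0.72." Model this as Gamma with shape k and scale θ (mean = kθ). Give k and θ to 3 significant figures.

k ≈ 1.93, θ ≈ 48.7

For Gamma(k, scale θ): mean = kθ, variance = kθ², so CV = 1/√k.
CV = 0.72, hence k = 1/CV² = 1.93.
Then θ = mean/k = 93.9/1.93 = 48.7.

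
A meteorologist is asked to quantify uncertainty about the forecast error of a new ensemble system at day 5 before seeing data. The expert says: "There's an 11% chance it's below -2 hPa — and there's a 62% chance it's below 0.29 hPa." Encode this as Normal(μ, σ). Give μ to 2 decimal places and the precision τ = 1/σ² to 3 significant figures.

μ = -0.17, τ = 0.448

The p-quantile of Normal(μ,σ) is μ + z_p·σ, with z_{0.11} = -1.227 and z_{0.62} = 0.3055.
Eliminate σ: μ = (z₂·x₁ − z₁·x₂)/(z₂ − z₁) = (0.3055·-2 − (-1.227)·0.29)/1.532 = -0.17.
Then σ = (x₂ − x₁)/(z₂ − z₁) = (0.29 − -2)/1.532 = 1.49.
Precision τ = 1/σ² = 1/1.495² = 0.448.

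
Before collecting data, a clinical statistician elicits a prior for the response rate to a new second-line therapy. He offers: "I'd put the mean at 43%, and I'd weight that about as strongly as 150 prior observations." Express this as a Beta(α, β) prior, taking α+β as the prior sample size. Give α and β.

α = 64.5, β = 85.5

Under the effective-sample-size interpretation, Beta(α, β) has prior mean α/(α+β) and prior sample size α+β.
So α+β = 150 and α/(α+β) = 0.43, giving α = 0.43·150 = 64.5 and β = 150 − 64.5 = 85.5.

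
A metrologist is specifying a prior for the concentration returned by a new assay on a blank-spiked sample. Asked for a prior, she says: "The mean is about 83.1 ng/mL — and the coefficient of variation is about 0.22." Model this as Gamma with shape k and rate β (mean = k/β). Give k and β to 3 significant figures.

k ≈ 20.7, β ≈ 0.249

For Gamma(k, rate β): mean = k/β, variance = k/β², so CV = 1/√k.
CV = 0.22, hence k = 1/CV² = 20.7.
Then β = k/mean = 20.7/83.1 = 0.249.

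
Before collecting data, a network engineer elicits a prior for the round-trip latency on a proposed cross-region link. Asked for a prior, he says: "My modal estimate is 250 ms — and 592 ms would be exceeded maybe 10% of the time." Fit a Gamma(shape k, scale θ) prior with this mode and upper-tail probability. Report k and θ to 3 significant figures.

k ≈ 3.59, θ ≈ 96.6

Gamma(k,θ) with k>1 has mode (k−1)θ, so θ = 250/(k−1).
Need P(X < 592) = 0.9 with θ tied to k this way. Start at k = 2, θ = 250: P(X<592) ≈ 0.685.
Too low — raise k to concentrate. Iterating converges to k ≈ 3.59.
Then θ = 250/(3.59−1) ≈ 96.6.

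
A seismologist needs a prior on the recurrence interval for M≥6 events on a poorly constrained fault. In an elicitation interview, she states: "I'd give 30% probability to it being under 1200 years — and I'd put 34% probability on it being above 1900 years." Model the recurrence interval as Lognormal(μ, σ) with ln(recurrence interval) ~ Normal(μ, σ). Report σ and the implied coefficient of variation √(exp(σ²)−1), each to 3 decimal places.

σ ≈ 0.491, CV ≈ 0.522

If T ~ Lognormal(μ,σ) then ln T ~ Normal(μ,σ), so the p-quantile of ln T is μ + z_p·σ.
ln(1200) = 7.09 and ln(1900) = 7.55; z_{0.3} = -0.5244, z_{0.66} = 0.4125.
σ = (7.55 − 7.09)/(0.4125 − (-0.5244)) = 0.491.
μ = 7.09 − (-0.5244)·0.491 = 7.347.
CV = √(exp(σ²)−1) = √(exp(0.2406)−1) = 0.522.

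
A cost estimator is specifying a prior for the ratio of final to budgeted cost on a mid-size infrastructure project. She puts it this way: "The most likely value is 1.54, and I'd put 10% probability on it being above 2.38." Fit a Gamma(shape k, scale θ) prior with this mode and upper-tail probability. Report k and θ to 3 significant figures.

Gamma(k,θ) with k>1 has mode (k−1)θ, so θ = 1.54/(k−1).
Need P(X < 2.38) = 0.9 with θ tied to k this way. Start at k = 2, θ = 1.54: P(X<2.38) ≈ 0.457.
Too low — raise k to concentrate. Iterating converges to k ≈ 10.9.
Then θ = 1.54/(10.9−1) ≈ 0.156.

k ≈ 10.9, θ ≈ 0.156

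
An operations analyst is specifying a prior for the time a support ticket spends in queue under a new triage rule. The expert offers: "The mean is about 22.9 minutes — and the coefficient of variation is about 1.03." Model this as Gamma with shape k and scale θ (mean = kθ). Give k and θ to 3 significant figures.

For Gamma(k, scale θ): mean = kθ, variance = kθ², so CV = 1/√k.
CV = 1.03, hence k = 1/CV² = 0.943.
Then θ = mean/k = 22.9/0.943 = 24.3.

k ≈ 0.943, θ ≈ 24.3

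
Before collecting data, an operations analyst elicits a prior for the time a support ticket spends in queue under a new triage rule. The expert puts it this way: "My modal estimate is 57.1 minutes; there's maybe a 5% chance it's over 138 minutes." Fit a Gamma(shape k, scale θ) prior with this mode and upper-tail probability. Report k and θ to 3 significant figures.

Gamma(k,θ) with k>1 has mode (k−1)θ, so θ = 57.1/(k−1).
Need P(X < 138) = 0.95 with θ tied to k this way. Start at k = 2, θ = 57.1: P(X<138) ≈ 0.695.
Too low — raise k to concentrate. Iterating converges to k ≈ 4.5.
Then θ = 57.1/(4.5−1) ≈ 16.3.

k ≈ 4.5, θ ≈ 16.3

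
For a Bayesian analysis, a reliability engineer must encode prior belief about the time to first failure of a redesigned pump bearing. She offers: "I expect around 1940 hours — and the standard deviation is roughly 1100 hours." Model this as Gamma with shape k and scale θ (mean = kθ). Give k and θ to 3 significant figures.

For Gamma(k, scale θ): mean = kθ, variance = kθ², so CV = 1/√k.
CV = SD/mean = 1100/1940 = 0.567, hence k = 1/CV² = 3.11.
Then θ = mean/k = 1940/3.11 = 624.

k ≈ 3.11, θ ≈ 624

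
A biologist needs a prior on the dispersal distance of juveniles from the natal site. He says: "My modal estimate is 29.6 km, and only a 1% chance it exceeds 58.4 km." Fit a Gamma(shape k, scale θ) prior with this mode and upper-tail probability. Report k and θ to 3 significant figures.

Gamma(k,θ) with k>1 has mode (k−1)θ, so θ = 29.6/(k−1).
Need P(X < 58.4) = 0.99 with θ tied to k this way. Start at k = 2, θ = 29.6: P(X<58.4) ≈ 0.587.
Too low — raise k to concentrate. Iterating converges to k ≈ 11.7.
Then θ = 29.6/(11.7−1) ≈ 2.78.

k ≈ 11.7, θ ≈ 2.78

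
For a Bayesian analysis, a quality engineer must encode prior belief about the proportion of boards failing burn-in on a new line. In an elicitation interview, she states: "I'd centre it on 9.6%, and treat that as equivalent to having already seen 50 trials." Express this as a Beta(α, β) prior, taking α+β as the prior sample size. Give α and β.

α = 4.8, β = 45.2

Under the effective-sample-size interpretation, Beta(α, β) has prior mean α/(α+β) and prior sample size α+β.
So α+β = 50 and α/(α+β) = 0.096, giving α = 0.096·50 = 4.8 and β = 50 − 4.8 = 45.2.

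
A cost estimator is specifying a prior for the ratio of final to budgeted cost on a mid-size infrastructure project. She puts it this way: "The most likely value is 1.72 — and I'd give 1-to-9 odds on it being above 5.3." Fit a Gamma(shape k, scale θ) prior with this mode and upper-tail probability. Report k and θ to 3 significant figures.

Gamma(k,θ) with k>1 has mode (k−1)θ, so θ = 1.72/(k−1).
Need P(X < 5.3) = 0.9 with θ tied to k this way. Start at k = 2, θ = 1.72: P(X<5.3) ≈ 0.813.
Too low — raise k to concentrate. Iterating converges to k ≈ 2.5.
Then θ = 1.72/(2.5−1) ≈ 1.15.

k ≈ 2.5, θ ≈ 1.15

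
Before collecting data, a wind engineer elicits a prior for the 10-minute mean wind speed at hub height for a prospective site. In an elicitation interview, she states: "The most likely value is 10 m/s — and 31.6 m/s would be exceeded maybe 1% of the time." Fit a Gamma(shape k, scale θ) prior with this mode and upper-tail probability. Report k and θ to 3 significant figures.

k ≈ 4.36, θ ≈ 2.98

Gamma(k,θ) with k>1 has mode (k−1)θ, so θ = 10/(k−1).
Need P(X < 31.6) = 0.99 with θ tied to k this way. Start at k = 2, θ = 10: P(X<31.6) ≈ 0.824.
Too low — raise k to concentrate. Iterating converges to k ≈ 4.36.
Then θ = 10/(4.36−1) ≈ 2.98.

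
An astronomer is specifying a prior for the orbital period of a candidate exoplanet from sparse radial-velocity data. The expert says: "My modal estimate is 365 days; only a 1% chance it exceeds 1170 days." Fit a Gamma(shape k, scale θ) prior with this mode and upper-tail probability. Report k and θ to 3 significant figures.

k ≈ 4.26, θ ≈ 112

Gamma(k,θ) with k>1 has mode (k−1)θ, so θ = 365/(k−1).
Need P(X < 1170) = 0.99 with θ tied to k this way. Start at k = 2, θ = 365: P(X<1170) ≈ 0.830.
Too low — raise k to concentrate. Iterating converges to k ≈ 4.26.
Then θ = 365/(4.26−1) ≈ 112.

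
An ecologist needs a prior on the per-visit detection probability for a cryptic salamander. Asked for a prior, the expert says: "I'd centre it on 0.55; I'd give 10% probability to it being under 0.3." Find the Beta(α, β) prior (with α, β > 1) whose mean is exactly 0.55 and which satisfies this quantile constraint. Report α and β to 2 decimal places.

With mean 0.55 fixed, write α = 0.55s, β = 0.45s where s = α+β.
Need P(θ < 0.3) = 0.1 under Beta(0.55s, 0.45s). Normal approximation: (q−m)/√(m(1−m)/s) ≈ z_{0.1} = -1.28, so s ≈ 0.55·0.45·(-1.28)²/(0.3−0.55)² = 6.5.
At s = 6.5: P(θ<0.3) ≈ 0.097. Adjusting to match 0.1 gives s ≈ 6.32.
So α = 0.55·6.32 ≈ 3.48, β = 0.45·6.32 ≈ 2.84.

α ≈ 3.48, β ≈ 2.84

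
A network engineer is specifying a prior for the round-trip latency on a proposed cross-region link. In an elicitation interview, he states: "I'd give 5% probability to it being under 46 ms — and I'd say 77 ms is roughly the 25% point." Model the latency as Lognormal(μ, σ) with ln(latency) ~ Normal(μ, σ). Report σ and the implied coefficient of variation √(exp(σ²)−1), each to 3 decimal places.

If T ~ Lognormal(μ,σ) then ln T ~ Normal(μ,σ), so the p-quantile of ln T is μ + z_p·σ.
ln(46) = 3.829 and ln(77) = 4.344; z_{0.05} = -1.645, z_{0.25} = -0.6745.
σ = (4.344 − 3.829)/(-0.6745 − (-1.645)) = 0.531.
μ = 3.829 − (-1.645)·0.531 = 4.702.
CV = √(exp(σ²)−1) = √(exp(0.2819)−1) = 0.571.

σ ≈ 0.531, CV ≈ 0.571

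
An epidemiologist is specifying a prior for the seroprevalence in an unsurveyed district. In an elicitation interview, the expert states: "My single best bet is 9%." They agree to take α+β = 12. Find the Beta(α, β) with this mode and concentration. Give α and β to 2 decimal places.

For α,β > 1 the Beta mode is (α−1)/(α+β−2). With α+β = 12, the mode is (α−1)/10.
Set (α−1)/10 = 0.09 → α = 1 + 0.09·10 = 1.90.
β = 12 − α = 10.10.

α = 1.90, β = 10.10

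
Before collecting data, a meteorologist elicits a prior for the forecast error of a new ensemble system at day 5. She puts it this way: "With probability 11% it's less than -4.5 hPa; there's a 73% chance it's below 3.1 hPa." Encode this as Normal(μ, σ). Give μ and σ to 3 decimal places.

For Normal(μ,σ), the p-quantile is μ + z_p·σ. Here z_{0.11} = -1.227, z_{0.73} = 0.6128.
So -4.5 = μ − 1.227σ and 3.1 = μ + 0.6128σ.
Subtracting: σ = (3.1 − -4.5)/(0.6128 − (-1.227)) = 4.132.
Then μ = -4.5 − (-1.227)·4.132 = 0.568.

μ = 0.568, σ = 4.132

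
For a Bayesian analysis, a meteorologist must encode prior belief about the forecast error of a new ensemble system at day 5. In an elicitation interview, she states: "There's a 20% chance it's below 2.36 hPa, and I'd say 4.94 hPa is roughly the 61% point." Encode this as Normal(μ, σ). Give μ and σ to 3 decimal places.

μ = 4.297, σ = 2.302

The p-quantile of Normal(μ,σ) is μ + z_p·σ, with z_{0.2} = -0.8416 and z_{0.61} = 0.2793.
Eliminate σ: μ = (z₂·x₁ − z₁·x₂)/(z₂ − z₁) = (0.2793·2.36 − (-0.8416)·4.94)/1.121 = 4.297.
Then σ = (x₂ − x₁)/(z₂ − z₁) = (4.94 − 2.36)/1.121 = 2.302.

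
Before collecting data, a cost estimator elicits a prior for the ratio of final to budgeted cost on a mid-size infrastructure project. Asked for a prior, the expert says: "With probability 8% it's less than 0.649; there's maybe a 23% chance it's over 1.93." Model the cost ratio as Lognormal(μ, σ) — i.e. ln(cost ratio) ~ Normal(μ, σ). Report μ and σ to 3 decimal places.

If T ~ Lognormal(μ,σ) then ln T ~ Normal(μ,σ), so the p-quantile of ln T is μ + z_p·σ.
ln(0.649) = -0.4323 and ln(1.93) = 0.6575; z_{0.08} = -1.405, z_{0.77} = 0.7388.
σ = (0.6575 − -0.4323)/(0.7388 − (-1.405)) = 0.508.
μ = -0.4323 − (-1.405)·0.508 = 0.282.

μ ≈ 0.282, σ ≈ 0.508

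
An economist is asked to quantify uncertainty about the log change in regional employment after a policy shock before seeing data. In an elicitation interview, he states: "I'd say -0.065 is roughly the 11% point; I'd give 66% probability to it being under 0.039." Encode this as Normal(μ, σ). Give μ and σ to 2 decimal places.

μ = 0.01, σ = 0.06

For Normal(μ,σ), the p-quantile is μ + z_p·σ. Here z_{0.11} = -1.227, z_{0.66} = 0.4125.
So -0.065 = μ − 1.227σ and 0.039 = μ + 0.4125σ.
Subtracting: σ = (0.039 − -0.065)/(0.4125 − (-1.227)) = 0.06.
Then μ = -0.065 − (-1.227)·0.06 = 0.01.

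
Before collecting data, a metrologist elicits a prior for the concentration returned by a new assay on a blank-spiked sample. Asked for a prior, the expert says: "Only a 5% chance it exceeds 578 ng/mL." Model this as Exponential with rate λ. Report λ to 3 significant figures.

P(T > 578.0) = e^(−λ·578.0) = 0.05, so λ = −ln(0.05)/578.0 = 0.00518.

λ ≈ 0.00518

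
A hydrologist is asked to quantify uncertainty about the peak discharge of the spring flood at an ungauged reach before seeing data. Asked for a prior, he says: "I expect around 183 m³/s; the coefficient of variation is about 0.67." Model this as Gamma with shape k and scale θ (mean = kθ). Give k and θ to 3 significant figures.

k ≈ 2.23, θ ≈ 82.1

For Gamma(k, scale θ): mean = kθ, variance = kθ², so CV = 1/√k.
CV = 0.67, hence k = 1/CV² = 2.23.
Then θ = mean/k = 183/2.23 = 82.1.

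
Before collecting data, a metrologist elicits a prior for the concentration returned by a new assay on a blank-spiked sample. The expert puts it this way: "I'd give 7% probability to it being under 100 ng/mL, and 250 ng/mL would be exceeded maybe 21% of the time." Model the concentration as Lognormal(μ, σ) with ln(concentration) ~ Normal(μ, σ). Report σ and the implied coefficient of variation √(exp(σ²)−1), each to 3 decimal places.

If T ~ Lognormal(μ,σ) then ln T ~ Normal(μ,σ), so the p-quantile of ln T is μ + z_p·σ.
ln(100) = 4.605 and ln(250) = 5.521; z_{0.07} = -1.476, z_{0.79} = 0.8064.
σ = (5.521 − 4.605)/(0.8064 − (-1.476)) = 0.401.
μ = 4.605 − (-1.476)·0.401 = 5.198.
CV = √(exp(σ²)−1) = √(exp(0.1612)−1) = 0.418.

σ ≈ 0.401, CV ≈ 0.418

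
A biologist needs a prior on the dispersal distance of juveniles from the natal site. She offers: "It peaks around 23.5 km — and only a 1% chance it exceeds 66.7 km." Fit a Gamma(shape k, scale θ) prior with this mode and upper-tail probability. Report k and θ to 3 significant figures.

k ≈ 5.19, θ ≈ 5.61

Gamma(k,θ) with k>1 has mode (k−1)θ, so θ = 23.5/(k−1).
Need P(X < 66.7) = 0.99 with θ tied to k this way. Start at k = 2, θ = 23.5: P(X<66.7) ≈ 0.775.
Too low — raise k to concentrate. Iterating converges to k ≈ 5.19.
Then θ = 23.5/(5.19−1) ≈ 5.61.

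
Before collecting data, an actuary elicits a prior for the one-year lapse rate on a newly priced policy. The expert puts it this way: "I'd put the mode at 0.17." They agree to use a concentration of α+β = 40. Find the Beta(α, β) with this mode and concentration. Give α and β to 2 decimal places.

For α,β > 1 the Beta mode is (α−1)/(α+β−2). With α+β = 40, the mode is (α−1)/38.
Set (α−1)/38 = 0.17 → α = 1 + 0.17·38 = 7.46.
β = 40 − α = 32.54.

α = 7.46, β = 32.54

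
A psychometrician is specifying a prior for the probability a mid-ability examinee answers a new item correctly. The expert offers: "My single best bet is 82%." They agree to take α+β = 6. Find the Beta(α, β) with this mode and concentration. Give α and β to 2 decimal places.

For α,β > 1 the Beta mode is (α−1)/(α+β−2). With α+β = 6, the mode is (α−1)/4.
Set (α−1)/4 = 0.82 → α = 1 + 0.82·4 = 4.28.
β = 6 − α = 1.72.

α = 4.28, β = 1.72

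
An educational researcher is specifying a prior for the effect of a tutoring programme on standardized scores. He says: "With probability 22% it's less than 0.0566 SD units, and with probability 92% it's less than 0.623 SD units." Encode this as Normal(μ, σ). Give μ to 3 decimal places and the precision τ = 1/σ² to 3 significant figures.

The p-quantile of Normal(μ,σ) is μ + z_p·σ, with z_{0.22} = -0.7722 and z_{0.92} = 1.405.
Eliminate σ: μ = (z₂·x₁ − z₁·x₂)/(z₂ − z₁) = (1.405·0.0566 − (-0.7722)·0.623)/2.177 = 0.257.
Then σ = (x₂ − x₁)/(z₂ − z₁) = (0.623 − 0.0566)/2.177 = 0.260.
Precision τ = 1/σ² = 1/0.2601² = 14.8.

μ = 0.257, τ = 14.8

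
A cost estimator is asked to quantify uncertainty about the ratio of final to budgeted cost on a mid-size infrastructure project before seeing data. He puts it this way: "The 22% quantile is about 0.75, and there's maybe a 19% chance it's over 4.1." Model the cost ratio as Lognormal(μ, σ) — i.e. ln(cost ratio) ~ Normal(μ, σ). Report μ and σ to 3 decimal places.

μ ≈ 0.507, σ ≈ 1.029

If T ~ Lognormal(μ,σ) then ln T ~ Normal(μ,σ), so the p-quantile of ln T is μ + z_p·σ.
ln(0.75) = -0.2877 and ln(4.1) = 1.411; z_{0.22} = -0.7722, z_{0.81} = 0.8779.
σ = (1.411 − -0.2877)/(0.8779 − (-0.7722)) = 1.029.
μ = -0.2877 − (-0.7722)·1.029 = 0.507.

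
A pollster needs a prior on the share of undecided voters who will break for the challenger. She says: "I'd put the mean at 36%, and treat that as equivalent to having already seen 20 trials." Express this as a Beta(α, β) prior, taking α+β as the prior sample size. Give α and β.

Under the effective-sample-size interpretation, Beta(α, β) has prior mean α/(α+β) and prior sample size α+β.
So α+β = 20 and α/(α+β) = 0.36, giving α = 0.36·20 = 7.2 and β = 20 − 7.2 = 12.8.

α = 7.2, β = 12.8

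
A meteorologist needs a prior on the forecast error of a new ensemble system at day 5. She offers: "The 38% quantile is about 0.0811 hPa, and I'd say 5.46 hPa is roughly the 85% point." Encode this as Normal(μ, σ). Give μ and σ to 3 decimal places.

For Normal(μ,σ), the p-quantile is μ + z_p·σ. Here z_{0.38} = -0.3055, z_{0.85} = 1.036.
So 0.0811 = μ − 0.3055σ and 5.46 = μ + 1.036σ.
Subtracting: σ = (5.46 − 0.0811)/(1.036 − (-0.3055)) = 4.008.
Then μ = 0.0811 − (-0.3055)·4.008 = 1.306.

μ = 1.306, σ = 4.008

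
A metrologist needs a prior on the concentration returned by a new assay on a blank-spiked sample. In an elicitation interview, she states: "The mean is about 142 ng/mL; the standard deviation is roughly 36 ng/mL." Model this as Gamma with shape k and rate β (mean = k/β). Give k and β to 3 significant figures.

For Gamma(k, rate β): mean = k/β, variance = k/β², so CV = 1/√k.
CV = SD/mean = 36/142 = 0.2535, hence k = 1/CV² = 15.6.
Then β = k/mean = 15.6/142 = 0.11.

k ≈ 15.6, β ≈ 0.11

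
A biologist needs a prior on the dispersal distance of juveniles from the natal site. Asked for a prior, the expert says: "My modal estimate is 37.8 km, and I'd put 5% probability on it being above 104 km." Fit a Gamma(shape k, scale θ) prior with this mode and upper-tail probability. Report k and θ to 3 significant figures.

Gamma(k,θ) with k>1 has mode (k−1)θ, so θ = 37.8/(k−1).
Need P(X < 104) = 0.95 with θ tied to k this way. Start at k = 2, θ = 37.8: P(X<104) ≈ 0.761.
Too low — raise k to concentrate. Iterating converges to k ≈ 3.62.
Then θ = 37.8/(3.62−1) ≈ 14.4.

k ≈ 3.62, θ ≈ 14.4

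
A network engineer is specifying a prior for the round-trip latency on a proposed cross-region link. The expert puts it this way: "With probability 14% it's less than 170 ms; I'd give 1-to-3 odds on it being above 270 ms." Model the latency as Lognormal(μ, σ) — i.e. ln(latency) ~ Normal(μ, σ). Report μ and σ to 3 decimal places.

μ ≈ 5.421, σ ≈ 0.264

If T ~ Lognormal(μ,σ) then ln T ~ Normal(μ,σ), so the p-quantile of ln T is μ + z_p·σ.
ln(170) = 5.136 and ln(270) = 5.598; z_{0.14} = -1.08, z_{0.75} = 0.6745.
σ = (5.598 − 5.136)/(0.6745 − (-1.08)) = 0.264.
μ = 5.136 − (-1.08)·0.264 = 5.421.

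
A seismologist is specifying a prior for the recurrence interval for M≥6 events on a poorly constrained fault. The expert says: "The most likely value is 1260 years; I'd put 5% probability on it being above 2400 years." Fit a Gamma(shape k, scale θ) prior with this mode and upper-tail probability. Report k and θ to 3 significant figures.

Gamma(k,θ) with k>1 has mode (k−1)θ, so θ = 1260/(k−1).
Need P(X < 2400) = 0.95 with θ tied to k this way. Start at k = 2, θ = 1260: P(X<2400) ≈ 0.568.
Too low — raise k to concentrate. Iterating converges to k ≈ 7.69.
Then θ = 1260/(7.69−1) ≈ 188.

k ≈ 7.69, θ ≈ 188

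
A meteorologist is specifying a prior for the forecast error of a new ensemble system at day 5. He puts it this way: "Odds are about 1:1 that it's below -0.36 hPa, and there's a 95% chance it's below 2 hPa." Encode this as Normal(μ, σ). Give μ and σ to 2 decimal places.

μ = -0.36, σ = 1.43

For Normal(μ,σ), the p-quantile is μ + z_p·σ. Here z_{0.5} = 0, z_{0.95} = 1.645.
So -0.36 = μ + 0σ and 2 = μ + 1.645σ.
Subtracting: σ = (2 − -0.36)/(1.645 − (0)) = 1.43.
Then μ = -0.36 − (0)·1.43 = -0.36.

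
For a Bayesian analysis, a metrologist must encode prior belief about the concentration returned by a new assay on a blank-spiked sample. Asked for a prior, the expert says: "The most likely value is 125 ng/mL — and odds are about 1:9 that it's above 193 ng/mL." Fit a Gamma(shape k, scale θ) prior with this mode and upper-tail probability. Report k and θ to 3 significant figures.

k ≈ 10.9, θ ≈ 12.6

Gamma(k,θ) with k>1 has mode (k−1)θ, so θ = 125/(k−1).
Need P(X < 193) = 0.9 with θ tied to k this way. Start at k = 2, θ = 125: P(X<193) ≈ 0.457.
Too low — raise k to concentrate. Iterating converges to k ≈ 10.9.
Then θ = 125/(10.9−1) ≈ 12.6.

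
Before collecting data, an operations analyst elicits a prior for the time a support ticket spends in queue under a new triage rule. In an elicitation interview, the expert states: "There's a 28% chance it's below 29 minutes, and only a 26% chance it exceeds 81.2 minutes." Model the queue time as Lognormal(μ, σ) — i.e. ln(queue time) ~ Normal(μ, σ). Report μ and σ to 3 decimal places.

If T ~ Lognormal(μ,σ) then ln T ~ Normal(μ,σ), so the p-quantile of ln T is μ + z_p·σ.
ln(29) = 3.367 and ln(81.2) = 4.397; z_{0.28} = -0.5828, z_{0.74} = 0.6433.
σ = (4.397 − 3.367)/(0.6433 − (-0.5828)) = 0.840.
μ = 3.367 − (-0.5828)·0.840 = 3.857.

μ ≈ 3.857, σ ≈ 0.840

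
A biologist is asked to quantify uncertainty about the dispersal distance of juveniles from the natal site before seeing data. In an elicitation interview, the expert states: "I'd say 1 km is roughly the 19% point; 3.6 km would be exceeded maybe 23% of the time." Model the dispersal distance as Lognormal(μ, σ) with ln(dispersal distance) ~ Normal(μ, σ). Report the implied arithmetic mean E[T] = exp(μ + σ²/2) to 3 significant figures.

E[T] ≈ 2.74 km

If T ~ Lognormal(μ,σ) then ln T ~ Normal(μ,σ), so the p-quantile of ln T is μ + z_p·σ.
ln(1) = 0 and ln(3.6) = 1.281; z_{0.19} = -0.8779, z_{0.77} = 0.7388.
σ = (1.281 − 0)/(0.7388 − (-0.8779)) = 0.792.
μ = 0 − (-0.8779)·0.792 = 0.696.
E[T] = exp(μ + σ²/2) = exp(0.696 + 0.3139) = 2.74 km.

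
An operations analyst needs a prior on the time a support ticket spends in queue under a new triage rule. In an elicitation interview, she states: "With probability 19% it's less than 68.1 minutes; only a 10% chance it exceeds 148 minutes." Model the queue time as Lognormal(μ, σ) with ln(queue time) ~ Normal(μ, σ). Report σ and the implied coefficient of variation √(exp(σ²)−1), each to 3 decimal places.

If T ~ Lognormal(μ,σ) then ln T ~ Normal(μ,σ), so the p-quantile of ln T is μ + z_p·σ.
ln(68.1) = 4.221 and ln(148) = 4.997; z_{0.19} = -0.8779, z_{0.9} = 1.282.
σ = (4.997 − 4.221)/(1.282 − (-0.8779)) = 0.359.
μ = 4.221 − (-0.8779)·0.359 = 4.537.
CV = √(exp(σ²)−1) = √(exp(0.1292)−1) = 0.371.

σ ≈ 0.359, CV ≈ 0.371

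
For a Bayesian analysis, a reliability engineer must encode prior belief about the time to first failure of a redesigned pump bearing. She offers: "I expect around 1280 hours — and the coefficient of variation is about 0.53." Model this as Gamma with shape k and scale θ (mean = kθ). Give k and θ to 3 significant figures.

k ≈ 3.56, θ ≈ 360

For Gamma(k, scale θ): mean = kθ, variance = kθ², so CV = 1/√k.
CV = 0.53, hence k = 1/CV² = 3.56.
Then θ = mean/k = 1280/3.56 = 360.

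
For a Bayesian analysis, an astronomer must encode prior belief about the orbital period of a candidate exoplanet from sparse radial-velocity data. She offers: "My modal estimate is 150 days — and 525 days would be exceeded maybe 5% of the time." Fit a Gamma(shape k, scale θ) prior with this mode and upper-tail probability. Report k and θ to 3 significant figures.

Gamma(k,θ) with k>1 has mode (k−1)θ, so θ = 150/(k−1).
Need P(X < 525) = 0.95 with θ tied to k this way. Start at k = 2, θ = 150: P(X<525) ≈ 0.864.
Too low — raise k to concentrate. Iterating converges to k ≈ 2.65.
Then θ = 150/(2.65−1) ≈ 91.2.

k ≈ 2.65, θ ≈ 91.2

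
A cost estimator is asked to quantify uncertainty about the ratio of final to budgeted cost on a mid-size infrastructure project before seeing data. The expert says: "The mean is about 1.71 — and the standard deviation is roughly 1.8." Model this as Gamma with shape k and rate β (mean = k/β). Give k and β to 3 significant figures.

For Gamma(k, rate β): mean = k/β, variance = k/β², so CV = 1/√k.
CV = SD/mean = 1.8/1.71 = 1.053, hence k = 1/CV² = 0.902.
Then β = k/mean = 0.902/1.71 = 0.528.

k ≈ 0.902, β ≈ 0.528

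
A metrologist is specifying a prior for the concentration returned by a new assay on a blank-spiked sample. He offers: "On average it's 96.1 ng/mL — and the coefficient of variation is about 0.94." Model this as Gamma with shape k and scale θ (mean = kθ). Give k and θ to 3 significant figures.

For Gamma(k, scale θ): mean = kθ, variance = kθ², so CV = 1/√k.
CV = 0.94, hence k = 1/CV² = 1.13.
Then θ = mean/k = 96.1/1.13 = 84.9.

k ≈ 1.13, θ ≈ 84.9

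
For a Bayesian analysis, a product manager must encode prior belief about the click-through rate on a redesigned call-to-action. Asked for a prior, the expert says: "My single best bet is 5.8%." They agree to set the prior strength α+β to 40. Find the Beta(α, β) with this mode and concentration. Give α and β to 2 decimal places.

α = 3.20, β = 36.80

For α,β > 1 the Beta mode is (α−1)/(α+β−2). With α+β = 40, the mode is (α−1)/38.
Set (α−1)/38 = 0.058 → α = 1 + 0.058·38 = 3.20.
β = 40 − α = 36.80.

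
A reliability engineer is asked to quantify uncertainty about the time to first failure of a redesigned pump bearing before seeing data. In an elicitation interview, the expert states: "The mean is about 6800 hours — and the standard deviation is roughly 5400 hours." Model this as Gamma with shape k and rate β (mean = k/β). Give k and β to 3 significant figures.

k ≈ 1.59, β ≈ 0.000233

For Gamma(k, rate β): mean = k/β, variance = k/β², so CV = 1/√k.
CV = SD/mean = 5400/6800 = 0.7941, hence k = 1/CV² = 1.59.
Then β = k/mean = 1.59/6800 = 0.000233.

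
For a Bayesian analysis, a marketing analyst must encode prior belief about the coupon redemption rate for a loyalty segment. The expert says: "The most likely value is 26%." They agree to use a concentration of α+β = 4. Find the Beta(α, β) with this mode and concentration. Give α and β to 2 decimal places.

For α,β > 1 the Beta mode is (α−1)/(α+β−2). With α+β = 4, the mode is (α−1)/2.
Set (α−1)/2 = 0.26 → α = 1 + 0.26·2 = 1.52.
β = 4 − α = 2.48.

α = 1.52, β = 2.48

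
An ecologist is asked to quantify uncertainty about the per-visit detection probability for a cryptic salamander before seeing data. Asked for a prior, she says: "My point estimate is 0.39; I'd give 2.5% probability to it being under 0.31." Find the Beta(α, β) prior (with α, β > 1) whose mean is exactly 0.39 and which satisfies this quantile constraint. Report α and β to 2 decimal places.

α ≈ 53.04, β ≈ 82.97

With mean 0.39 fixed, write α = 0.39s, β = 0.61s where s = α+β.
Need P(θ < 0.31) = 0.025 under Beta(0.39s, 0.61s). Normal approximation: (q−m)/√(m(1−m)/s) ≈ z_{0.025} = -1.96, so s ≈ 0.39·0.61·(-1.96)²/(0.31−0.39)² = 142.8.
At s = 142.8: P(θ<0.31) ≈ 0.022. Adjusting to match 0.025 gives s ≈ 136.01.
So α = 0.39·136.01 ≈ 53.04, β = 0.61·136.01 ≈ 82.97.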